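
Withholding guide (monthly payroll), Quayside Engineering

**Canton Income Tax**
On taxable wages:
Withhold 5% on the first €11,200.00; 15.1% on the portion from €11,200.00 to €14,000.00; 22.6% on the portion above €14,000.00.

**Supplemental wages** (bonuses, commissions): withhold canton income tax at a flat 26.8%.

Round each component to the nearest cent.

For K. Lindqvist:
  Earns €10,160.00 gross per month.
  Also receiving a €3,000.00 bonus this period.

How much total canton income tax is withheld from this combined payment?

Canton Income Tax: taxable = €10,160.00
  5% × €10,160.00 = €508.00
Supplemental (26.8% flat on bonus): 26.8% × €3,000.00 = €804.00
Total canton income tax: €508.00 + €804.00 = €1,312.00

€1,312.00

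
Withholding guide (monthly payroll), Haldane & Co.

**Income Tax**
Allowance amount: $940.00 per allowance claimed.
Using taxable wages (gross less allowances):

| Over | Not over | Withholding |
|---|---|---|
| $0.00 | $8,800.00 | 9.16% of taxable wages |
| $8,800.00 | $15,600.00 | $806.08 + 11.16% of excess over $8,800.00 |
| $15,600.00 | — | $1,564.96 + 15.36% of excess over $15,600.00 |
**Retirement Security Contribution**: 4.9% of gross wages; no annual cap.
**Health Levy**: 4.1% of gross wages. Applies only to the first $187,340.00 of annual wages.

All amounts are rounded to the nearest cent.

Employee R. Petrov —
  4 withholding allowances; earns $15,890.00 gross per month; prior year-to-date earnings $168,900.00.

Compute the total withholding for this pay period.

Income Tax: taxable = $15,890.00 − 4×$940.00 = $12,130.00
  $806.08 + 11.16% × ($12,130.00 − $8,800.00) = $806.08 + 11.16% × $3,330.00 = $1,177.71
Retirement Security Contribution: 4.9% × $15,890.00 = $778.61
Health Levy: 4.1% × $15,890.00 = $651.49
Total: $1,177.71 + $778.61 + $651.49 = $2,607.81

$2,607.81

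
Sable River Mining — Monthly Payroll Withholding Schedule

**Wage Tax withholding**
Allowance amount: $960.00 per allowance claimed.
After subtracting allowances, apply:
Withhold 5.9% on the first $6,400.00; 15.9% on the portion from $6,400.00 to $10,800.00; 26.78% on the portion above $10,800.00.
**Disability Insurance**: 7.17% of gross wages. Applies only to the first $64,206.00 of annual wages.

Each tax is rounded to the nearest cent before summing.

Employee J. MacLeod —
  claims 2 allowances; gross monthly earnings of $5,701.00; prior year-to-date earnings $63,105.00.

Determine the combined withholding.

Wage Tax: taxable = $5,701.00 − 2×$960.00 = $3,781.00
  5.9% × $3,781.00 = $223.08
Disability Insurance: cap $64,206.00 − YTD $63,105.00 = $1,101.00 subject; 7.17% × $1,101.00 = $78.94
Total: $223.08 + $78.94 = $302.02

$302.02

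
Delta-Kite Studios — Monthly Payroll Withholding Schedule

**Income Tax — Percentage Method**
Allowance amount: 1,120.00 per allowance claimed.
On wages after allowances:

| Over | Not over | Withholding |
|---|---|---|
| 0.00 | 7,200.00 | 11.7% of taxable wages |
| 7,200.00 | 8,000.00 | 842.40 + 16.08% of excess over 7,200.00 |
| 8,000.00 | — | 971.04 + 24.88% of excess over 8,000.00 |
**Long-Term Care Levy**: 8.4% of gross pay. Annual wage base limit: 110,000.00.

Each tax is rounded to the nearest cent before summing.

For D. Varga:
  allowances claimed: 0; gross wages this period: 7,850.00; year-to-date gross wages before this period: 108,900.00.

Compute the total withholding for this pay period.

Income Tax: taxable = 7,850.00
  842.40 + 16.08% × (7,850.00 − 7,200.00) = 842.40 + 16.08% × 650.00 = 946.92
Long-Term Care Levy: cap 110,000.00 − YTD 108,900.00 = 1,100.00 subject; 8.4% × 1,100.00 = 92.40
Total: 946.92 + 92.40 = 1,039.32

1,039.32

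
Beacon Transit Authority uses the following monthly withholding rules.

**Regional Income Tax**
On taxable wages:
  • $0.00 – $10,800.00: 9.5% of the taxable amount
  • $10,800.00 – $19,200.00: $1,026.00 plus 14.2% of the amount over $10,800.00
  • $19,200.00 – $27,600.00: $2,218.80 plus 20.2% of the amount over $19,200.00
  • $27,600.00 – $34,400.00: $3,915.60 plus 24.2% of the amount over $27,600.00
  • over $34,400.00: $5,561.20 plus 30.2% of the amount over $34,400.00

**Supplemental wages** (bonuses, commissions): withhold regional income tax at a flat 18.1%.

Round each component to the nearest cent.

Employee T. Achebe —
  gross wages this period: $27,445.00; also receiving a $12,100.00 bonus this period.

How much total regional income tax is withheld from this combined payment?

Regional Income Tax: taxable = $27,445.00
  $2,218.80 + 20.2% × ($27,445.00 − $19,200.00) = $2,218.80 + 20.2% × $8,245.00 = $3,884.29
Supplemental (18.1% flat on bonus): 18.1% × $12,100.00 = $2,190.10
Total regional income tax: $3,884.29 + $2,190.10 = $6,074.39

$6,074.39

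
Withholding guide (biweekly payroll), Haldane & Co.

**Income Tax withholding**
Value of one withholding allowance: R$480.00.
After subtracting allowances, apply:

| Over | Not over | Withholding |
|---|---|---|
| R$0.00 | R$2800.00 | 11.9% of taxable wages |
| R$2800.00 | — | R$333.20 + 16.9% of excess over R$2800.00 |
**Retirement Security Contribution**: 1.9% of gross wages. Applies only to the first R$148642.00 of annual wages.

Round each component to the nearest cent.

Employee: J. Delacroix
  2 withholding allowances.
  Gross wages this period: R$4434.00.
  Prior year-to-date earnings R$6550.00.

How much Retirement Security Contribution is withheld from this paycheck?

R$84.25

Retirement Security Contribution: 1.9% × R$4434.00 = R$84.25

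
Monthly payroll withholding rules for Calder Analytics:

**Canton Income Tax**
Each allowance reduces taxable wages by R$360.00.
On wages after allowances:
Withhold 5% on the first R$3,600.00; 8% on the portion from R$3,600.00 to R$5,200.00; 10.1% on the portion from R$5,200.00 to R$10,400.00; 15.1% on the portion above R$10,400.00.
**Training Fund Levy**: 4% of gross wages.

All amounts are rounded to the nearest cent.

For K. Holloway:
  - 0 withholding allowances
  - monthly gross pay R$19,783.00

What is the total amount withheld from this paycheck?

Canton Income Tax: taxable = R$19,783.00
  R$833.20 + 15.1% × (R$19,783.00 − R$10,400.00) = R$833.20 + 15.1% × R$9,383.00 = R$2,250.03
Training Fund Levy: 4% × R$19,783.00 = R$791.32
Total: R$2,250.03 + R$791.32 = R$3,041.35

R$3,041.35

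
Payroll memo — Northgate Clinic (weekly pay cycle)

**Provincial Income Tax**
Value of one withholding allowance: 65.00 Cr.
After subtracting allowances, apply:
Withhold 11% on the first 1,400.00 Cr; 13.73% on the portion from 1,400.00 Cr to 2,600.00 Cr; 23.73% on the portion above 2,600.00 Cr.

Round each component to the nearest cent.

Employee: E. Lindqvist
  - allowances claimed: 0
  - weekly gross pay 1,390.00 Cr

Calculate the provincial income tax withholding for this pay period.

152.90 Cr

Provincial Income Tax: taxable = 1,390.00 Cr
  11% × 1,390.00 Cr = 152.90 Cr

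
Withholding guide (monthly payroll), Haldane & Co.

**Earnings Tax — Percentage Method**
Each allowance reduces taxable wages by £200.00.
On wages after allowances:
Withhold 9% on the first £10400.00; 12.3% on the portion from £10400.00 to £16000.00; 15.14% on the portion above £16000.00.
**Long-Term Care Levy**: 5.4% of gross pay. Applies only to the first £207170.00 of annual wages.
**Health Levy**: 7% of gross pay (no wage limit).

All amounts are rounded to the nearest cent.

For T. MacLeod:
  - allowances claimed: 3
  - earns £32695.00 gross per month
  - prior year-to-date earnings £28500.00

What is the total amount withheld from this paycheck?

Earnings Tax: taxable = £32695.00 − 3×£200.00 = £32095.00
  £1624.80 + 15.14% × (£32095.00 − £16000.00) = £1624.80 + 15.14% × £16095.00 = £4061.58
Long-Term Care Levy: 5.4% × £32695.00 = £1765.53
Health Levy: 7% × £32695.00 = £2288.65
Total: £4061.58 + £1765.53 + £2288.65 = £8115.76

£8115.76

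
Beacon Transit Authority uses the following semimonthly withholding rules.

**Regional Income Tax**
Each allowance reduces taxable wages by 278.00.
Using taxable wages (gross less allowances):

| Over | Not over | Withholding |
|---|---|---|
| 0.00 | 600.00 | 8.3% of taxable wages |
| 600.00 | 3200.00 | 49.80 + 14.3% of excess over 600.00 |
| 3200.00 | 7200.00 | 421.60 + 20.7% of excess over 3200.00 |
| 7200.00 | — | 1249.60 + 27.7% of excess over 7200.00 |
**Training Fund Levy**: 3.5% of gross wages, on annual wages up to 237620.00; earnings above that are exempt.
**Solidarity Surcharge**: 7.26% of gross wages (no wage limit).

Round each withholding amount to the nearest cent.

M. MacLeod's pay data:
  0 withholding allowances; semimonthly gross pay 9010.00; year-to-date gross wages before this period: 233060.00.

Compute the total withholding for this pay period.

2564.70

Regional Income Tax: taxable = 9010.00
  1249.60 + 27.7% × (9010.00 − 7200.00) = 1249.60 + 27.7% × 1810.00 = 1750.97
Training Fund Levy: cap 237620.00 − YTD 233060.00 = 4560.00 subject; 3.5% × 4560.00 = 159.60
Solidarity Surcharge: 7.26% × 9010.00 = 654.13
Total: 1750.97 + 159.60 + 654.13 = 2564.70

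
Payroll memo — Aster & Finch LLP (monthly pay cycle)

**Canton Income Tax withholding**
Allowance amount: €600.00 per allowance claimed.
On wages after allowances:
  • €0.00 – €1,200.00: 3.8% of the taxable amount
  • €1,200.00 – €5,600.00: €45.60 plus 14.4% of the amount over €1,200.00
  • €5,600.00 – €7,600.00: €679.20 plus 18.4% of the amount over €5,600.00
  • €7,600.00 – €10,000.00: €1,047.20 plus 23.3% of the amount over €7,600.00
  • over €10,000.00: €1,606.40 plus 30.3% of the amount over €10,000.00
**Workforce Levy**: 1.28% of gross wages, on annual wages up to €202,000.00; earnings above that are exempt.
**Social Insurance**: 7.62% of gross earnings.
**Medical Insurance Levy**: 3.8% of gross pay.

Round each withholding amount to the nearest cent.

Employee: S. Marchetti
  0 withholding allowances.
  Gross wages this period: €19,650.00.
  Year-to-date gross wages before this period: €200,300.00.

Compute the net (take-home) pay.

€12,853.86

Canton Income Tax: taxable = €19,650.00
  €1,606.40 + 30.3% × (€19,650.00 − €10,000.00) = €1,606.40 + 30.3% × €9,650.00 = €4,530.35
Workforce Levy: cap €202,000.00 − YTD €200,300.00 = €1,700.00 subject; 1.28% × €1,700.00 = €21.76
Social Insurance: 7.62% × €19,650.00 = €1,497.33
Medical Insurance Levy: 3.8% × €19,650.00 = €746.70
Total withheld: €4,530.35 + €21.76 + €1,497.33 + €746.70 = €6,796.14
Net pay: €19,650.00 − €6,796.14 = €12,853.86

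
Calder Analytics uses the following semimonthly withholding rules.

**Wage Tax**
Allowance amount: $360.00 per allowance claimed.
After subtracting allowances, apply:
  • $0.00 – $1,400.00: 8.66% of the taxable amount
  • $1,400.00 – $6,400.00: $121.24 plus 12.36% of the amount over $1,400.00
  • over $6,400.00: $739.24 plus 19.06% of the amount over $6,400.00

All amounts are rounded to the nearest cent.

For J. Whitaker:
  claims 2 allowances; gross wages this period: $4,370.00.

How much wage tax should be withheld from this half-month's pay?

Wage Tax: taxable = $4,370.00 − 2×$360.00 = $3,650.00
  $121.24 + 12.36% × ($3,650.00 − $1,400.00) = $121.24 + 12.36% × $2,250.00 = $399.34

$399.34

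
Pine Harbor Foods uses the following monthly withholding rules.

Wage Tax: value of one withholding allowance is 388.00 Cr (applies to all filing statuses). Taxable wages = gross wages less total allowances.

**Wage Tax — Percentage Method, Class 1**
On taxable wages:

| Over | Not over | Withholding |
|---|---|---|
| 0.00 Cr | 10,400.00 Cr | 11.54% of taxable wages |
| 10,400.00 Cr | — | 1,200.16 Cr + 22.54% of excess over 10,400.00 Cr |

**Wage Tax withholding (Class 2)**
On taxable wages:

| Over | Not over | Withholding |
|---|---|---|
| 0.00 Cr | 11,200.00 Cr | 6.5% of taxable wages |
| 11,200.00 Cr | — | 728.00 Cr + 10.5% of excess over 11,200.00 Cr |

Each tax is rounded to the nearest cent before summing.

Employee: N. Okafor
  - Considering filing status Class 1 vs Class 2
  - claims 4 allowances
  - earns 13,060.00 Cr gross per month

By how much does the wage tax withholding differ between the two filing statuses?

Wage Tax (Class 1): taxable = 13,060.00 Cr − 4×388.00 Cr = 11,508.00 Cr
  1,200.16 Cr + 22.54% × (11,508.00 Cr − 10,400.00 Cr) = 1,200.16 Cr + 22.54% × 1,108.00 Cr = 1,449.90 Cr
Wage Tax (Class 2): taxable = 13,060.00 Cr − 4×388.00 Cr = 11,508.00 Cr
  728.00 Cr + 10.5% × (11,508.00 Cr − 11,200.00 Cr) = 728.00 Cr + 10.5% × 308.00 Cr = 760.34 Cr
Difference: |1,449.90 Cr − 760.34 Cr| = 689.56 Cr (higher under Class 1)

689.56 Cr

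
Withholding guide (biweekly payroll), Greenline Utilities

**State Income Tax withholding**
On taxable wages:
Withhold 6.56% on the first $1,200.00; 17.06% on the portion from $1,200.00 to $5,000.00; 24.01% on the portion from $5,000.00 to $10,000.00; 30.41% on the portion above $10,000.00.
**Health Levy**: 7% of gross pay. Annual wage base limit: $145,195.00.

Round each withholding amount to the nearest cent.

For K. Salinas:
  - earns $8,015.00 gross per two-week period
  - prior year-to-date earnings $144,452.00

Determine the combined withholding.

State Income Tax: taxable = $8,015.00
  $727.00 + 24.01% × ($8,015.00 − $5,000.00) = $727.00 + 24.01% × $3,015.00 = $1,450.90
Health Levy: cap $145,195.00 − YTD $144,452.00 = $743.00 subject; 7% × $743.00 = $52.01
Total: $1,450.90 + $52.01 = $1,502.91

$1,502.91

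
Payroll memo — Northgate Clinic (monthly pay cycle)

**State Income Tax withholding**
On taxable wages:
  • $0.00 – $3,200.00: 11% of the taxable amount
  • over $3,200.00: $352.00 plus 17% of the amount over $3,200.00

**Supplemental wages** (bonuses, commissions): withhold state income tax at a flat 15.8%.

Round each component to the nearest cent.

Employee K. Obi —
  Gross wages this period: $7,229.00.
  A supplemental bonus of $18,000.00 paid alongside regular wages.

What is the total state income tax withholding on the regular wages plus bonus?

$3,880.93

State Income Tax: taxable = $7,229.00
  $352.00 + 17% × ($7,229.00 − $3,200.00) = $352.00 + 17% × $4,029.00 = $1,036.93
Supplemental (15.8% flat on bonus): 15.8% × $18,000.00 = $2,844.00
Total state income tax: $1,036.93 + $2,844.00 = $3,880.93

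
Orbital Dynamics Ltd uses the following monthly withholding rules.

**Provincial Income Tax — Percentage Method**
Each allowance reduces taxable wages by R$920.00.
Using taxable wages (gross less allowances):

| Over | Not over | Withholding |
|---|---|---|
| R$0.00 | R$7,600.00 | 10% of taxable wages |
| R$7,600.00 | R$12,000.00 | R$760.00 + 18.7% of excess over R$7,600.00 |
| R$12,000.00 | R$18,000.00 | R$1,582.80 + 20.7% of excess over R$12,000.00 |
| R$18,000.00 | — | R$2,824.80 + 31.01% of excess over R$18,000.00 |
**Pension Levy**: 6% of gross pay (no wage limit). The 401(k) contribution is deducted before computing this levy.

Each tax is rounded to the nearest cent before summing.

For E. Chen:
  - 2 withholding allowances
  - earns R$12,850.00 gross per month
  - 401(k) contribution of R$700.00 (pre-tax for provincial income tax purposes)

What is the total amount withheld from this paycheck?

R$1,995.77

Provincial Income Tax: taxable = R$12,850.00 − R$700.00 − 2×R$920.00 = R$10,310.00
  R$760.00 + 18.7% × (R$10,310.00 − R$7,600.00) = R$760.00 + 18.7% × R$2,710.00 = R$1,266.77
Pension Levy: 6% × R$12,150.00 = R$729.00
Total: R$1,266.77 + R$729.00 = R$1,995.77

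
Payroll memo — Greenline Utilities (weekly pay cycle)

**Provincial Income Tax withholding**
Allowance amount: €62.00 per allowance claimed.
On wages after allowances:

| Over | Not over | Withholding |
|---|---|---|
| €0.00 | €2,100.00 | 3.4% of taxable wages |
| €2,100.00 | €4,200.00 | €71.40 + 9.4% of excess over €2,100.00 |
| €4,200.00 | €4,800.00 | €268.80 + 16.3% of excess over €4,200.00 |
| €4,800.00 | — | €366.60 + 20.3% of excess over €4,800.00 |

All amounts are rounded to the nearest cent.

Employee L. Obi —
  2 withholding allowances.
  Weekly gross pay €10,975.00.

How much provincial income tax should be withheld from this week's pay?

Provincial Income Tax: taxable = €10,975.00 − 2×€62.00 = €10,851.00
  €366.60 + 20.3% × (€10,851.00 − €4,800.00) = €366.60 + 20.3% × €6,051.00 = €1,594.95

€1,594.95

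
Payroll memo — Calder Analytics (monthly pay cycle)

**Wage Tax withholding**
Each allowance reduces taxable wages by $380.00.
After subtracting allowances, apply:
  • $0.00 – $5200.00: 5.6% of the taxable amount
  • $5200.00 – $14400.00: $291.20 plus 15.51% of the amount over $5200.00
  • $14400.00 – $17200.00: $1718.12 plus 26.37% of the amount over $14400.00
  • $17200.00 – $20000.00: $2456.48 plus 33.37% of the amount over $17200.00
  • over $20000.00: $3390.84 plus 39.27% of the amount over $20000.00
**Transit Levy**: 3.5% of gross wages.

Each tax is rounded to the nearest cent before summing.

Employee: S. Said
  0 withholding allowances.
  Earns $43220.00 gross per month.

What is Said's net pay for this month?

Wage Tax: taxable = $43220.00
  $3390.84 + 39.27% × ($43220.00 − $20000.00) = $3390.84 + 39.27% × $23220.00 = $12509.33
Transit Levy: 3.5% × $43220.00 = $1512.70
Total withheld: $12509.33 + $1512.70 = $14022.03
Net pay: $43220.00 − $14022.03 = $29197.97

$29197.97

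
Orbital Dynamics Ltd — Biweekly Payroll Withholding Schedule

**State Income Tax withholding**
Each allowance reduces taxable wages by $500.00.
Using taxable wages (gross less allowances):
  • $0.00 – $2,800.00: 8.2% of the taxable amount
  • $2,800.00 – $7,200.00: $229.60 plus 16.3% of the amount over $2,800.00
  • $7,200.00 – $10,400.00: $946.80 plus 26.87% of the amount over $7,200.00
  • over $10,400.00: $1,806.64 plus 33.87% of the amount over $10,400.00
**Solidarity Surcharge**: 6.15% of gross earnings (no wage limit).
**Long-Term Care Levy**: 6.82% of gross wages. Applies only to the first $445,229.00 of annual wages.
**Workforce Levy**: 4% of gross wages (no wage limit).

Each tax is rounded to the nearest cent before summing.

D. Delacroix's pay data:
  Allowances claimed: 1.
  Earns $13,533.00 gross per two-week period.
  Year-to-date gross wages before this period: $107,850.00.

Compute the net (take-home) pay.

$8,538.01

State Income Tax: taxable = $13,533.00 − 1×$500.00 = $13,033.00
  $1,806.64 + 33.87% × ($13,033.00 − $10,400.00) = $1,806.64 + 33.87% × $2,633.00 = $2,698.44
Solidarity Surcharge: 6.15% × $13,533.00 = $832.28
Long-Term Care Levy: 6.82% × $13,533.00 = $922.95
Workforce Levy: 4% × $13,533.00 = $541.32
Total withheld: $2,698.44 + $832.28 + $922.95 + $541.32 = $4,994.99
Net pay: $13,533.00 − $4,994.99 = $8,538.01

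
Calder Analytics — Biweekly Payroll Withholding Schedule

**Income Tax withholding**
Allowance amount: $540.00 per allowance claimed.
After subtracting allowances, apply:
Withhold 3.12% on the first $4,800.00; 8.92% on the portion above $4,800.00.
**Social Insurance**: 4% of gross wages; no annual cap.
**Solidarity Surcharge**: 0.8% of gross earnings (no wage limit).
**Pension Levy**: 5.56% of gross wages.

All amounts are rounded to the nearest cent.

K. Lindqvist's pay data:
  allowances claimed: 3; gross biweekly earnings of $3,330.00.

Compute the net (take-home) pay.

$2,931.66

Income Tax: taxable = $3,330.00 − 3×$540.00 = $1,710.00
  3.12% × $1,710.00 = $53.35
Social Insurance: 4% × $3,330.00 = $133.20
Solidarity Surcharge: 0.8% × $3,330.00 = $26.64
Pension Levy: 5.56% × $3,330.00 = $185.15
Total withheld: $53.35 + $133.20 + $26.64 + $185.15 = $398.34
Net pay: $3,330.00 − $398.34 = $2,931.66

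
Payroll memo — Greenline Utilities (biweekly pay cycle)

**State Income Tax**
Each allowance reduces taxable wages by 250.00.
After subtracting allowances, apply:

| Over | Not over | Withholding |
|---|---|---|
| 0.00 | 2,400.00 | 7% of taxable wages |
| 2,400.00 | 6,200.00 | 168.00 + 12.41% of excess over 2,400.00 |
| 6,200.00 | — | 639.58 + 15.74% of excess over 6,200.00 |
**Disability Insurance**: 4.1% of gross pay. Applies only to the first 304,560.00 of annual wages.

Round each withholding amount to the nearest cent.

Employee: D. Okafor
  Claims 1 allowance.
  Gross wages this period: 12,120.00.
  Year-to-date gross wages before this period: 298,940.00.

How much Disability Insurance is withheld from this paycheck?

230.42

Disability Insurance: cap 304,560.00 − YTD 298,940.00 = 5,620.00 subject; 4.1% × 5,620.00 = 230.42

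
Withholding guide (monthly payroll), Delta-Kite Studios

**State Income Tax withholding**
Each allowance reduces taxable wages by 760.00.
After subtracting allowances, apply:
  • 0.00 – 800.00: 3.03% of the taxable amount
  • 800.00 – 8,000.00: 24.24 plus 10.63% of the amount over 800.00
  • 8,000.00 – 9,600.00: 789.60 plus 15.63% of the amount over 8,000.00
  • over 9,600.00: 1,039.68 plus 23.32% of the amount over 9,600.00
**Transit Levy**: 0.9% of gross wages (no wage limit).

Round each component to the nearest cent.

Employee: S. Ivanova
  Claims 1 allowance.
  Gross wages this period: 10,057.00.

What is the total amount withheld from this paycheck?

State Income Tax: taxable = 10,057.00 − 1×760.00 = 9,297.00
  789.60 + 15.63% × (9,297.00 − 8,000.00) = 789.60 + 15.63% × 1,297.00 = 992.32
Transit Levy: 0.9% × 10,057.00 = 90.51
Total: 992.32 + 90.51 = 1,082.83

1,082.83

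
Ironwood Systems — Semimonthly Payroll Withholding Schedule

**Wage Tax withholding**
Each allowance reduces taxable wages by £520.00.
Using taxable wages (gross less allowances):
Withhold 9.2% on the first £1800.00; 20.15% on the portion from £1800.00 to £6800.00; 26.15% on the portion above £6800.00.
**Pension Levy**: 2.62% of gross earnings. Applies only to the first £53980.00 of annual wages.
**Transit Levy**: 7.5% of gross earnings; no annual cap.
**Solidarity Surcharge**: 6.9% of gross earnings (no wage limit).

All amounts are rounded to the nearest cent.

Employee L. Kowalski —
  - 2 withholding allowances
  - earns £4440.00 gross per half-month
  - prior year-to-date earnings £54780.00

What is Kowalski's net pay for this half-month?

Wage Tax: taxable = £4440.00 − 2×£520.00 = £3400.00
  £165.60 + 20.15% × (£3400.00 − £1800.00) = £165.60 + 20.15% × £1600.00 = £488.00
Pension Levy: YTD £54780.00 ≥ cap £53980.00 → £0.00
Transit Levy: 7.5% × £4440.00 = £333.00
Solidarity Surcharge: 6.9% × £4440.00 = £306.36
Total withheld: £488.00 + £0.00 + £333.00 + £306.36 = £1127.36
Net pay: £4440.00 − £1127.36 = £3312.64

£3312.64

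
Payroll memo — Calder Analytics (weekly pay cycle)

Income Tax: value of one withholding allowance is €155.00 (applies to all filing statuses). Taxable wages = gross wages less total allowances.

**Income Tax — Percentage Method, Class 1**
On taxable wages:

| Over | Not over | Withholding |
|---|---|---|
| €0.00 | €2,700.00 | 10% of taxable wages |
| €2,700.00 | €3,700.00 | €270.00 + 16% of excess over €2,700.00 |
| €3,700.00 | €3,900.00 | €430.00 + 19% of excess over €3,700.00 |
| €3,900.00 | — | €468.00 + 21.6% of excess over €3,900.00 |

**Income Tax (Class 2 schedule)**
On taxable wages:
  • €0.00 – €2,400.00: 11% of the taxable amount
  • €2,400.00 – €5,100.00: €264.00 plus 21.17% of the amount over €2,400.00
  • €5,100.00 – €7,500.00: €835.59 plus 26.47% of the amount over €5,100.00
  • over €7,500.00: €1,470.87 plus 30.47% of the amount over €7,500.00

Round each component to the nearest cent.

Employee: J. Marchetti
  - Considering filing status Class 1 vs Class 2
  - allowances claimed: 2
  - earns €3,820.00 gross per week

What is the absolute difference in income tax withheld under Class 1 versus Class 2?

€99.39

Income Tax (Class 1): taxable = €3,820.00 − 2×€155.00 = €3,510.00
  €270.00 + 16% × (€3,510.00 − €2,700.00) = €270.00 + 16% × €810.00 = €399.60
Income Tax (Class 2): taxable = €3,820.00 − 2×€155.00 = €3,510.00
  €264.00 + 21.17% × (€3,510.00 − €2,400.00) = €264.00 + 21.17% × €1,110.00 = €498.99
Difference: |€399.60 − €498.99| = €99.39 (higher under Class 2)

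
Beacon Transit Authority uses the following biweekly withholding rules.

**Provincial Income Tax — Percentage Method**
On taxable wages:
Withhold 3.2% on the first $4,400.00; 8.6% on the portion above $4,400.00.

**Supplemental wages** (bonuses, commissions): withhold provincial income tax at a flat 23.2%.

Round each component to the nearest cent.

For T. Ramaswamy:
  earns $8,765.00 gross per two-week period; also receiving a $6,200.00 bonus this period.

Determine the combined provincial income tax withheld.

$1,954.59

Provincial Income Tax: taxable = $8,765.00
  $140.80 + 8.6% × ($8,765.00 − $4,400.00) = $140.80 + 8.6% × $4,365.00 = $516.19
Supplemental (23.2% flat on bonus): 23.2% × $6,200.00 = $1,438.40
Total provincial income tax: $516.19 + $1,438.40 = $1,954.59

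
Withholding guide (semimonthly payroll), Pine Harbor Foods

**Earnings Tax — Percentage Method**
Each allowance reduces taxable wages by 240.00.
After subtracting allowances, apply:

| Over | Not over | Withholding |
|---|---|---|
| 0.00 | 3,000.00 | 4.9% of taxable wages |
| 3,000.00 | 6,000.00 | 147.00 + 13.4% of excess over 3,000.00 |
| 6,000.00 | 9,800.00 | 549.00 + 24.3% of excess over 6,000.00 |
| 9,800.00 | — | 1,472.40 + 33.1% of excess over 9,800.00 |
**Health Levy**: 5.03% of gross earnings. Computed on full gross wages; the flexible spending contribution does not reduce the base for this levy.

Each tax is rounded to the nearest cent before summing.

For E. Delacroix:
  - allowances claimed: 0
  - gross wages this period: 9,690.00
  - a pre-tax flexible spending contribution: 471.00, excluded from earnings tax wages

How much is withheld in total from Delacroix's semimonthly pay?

Earnings Tax: taxable = 9,690.00 − 471.00 = 9,219.00
  549.00 + 24.3% × (9,219.00 − 6,000.00) = 549.00 + 24.3% × 3,219.00 = 1,331.22
Health Levy: 5.03% × 9,690.00 = 487.41
Total: 1,331.22 + 487.41 = 1,818.63

1,818.63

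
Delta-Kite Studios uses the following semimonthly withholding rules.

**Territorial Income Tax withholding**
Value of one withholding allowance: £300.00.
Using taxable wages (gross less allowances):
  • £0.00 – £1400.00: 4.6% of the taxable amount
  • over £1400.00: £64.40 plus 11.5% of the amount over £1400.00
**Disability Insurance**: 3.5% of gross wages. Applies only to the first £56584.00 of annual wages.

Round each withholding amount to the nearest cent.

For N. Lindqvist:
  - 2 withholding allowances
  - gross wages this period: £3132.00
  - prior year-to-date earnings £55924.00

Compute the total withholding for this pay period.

Territorial Income Tax: taxable = £3132.00 − 2×£300.00 = £2532.00
  £64.40 + 11.5% × (£2532.00 − £1400.00) = £64.40 + 11.5% × £1132.00 = £194.58
Disability Insurance: cap £56584.00 − YTD £55924.00 = £660.00 subject; 3.5% × £660.00 = £23.10
Total: £194.58 + £23.10 = £217.68

£217.68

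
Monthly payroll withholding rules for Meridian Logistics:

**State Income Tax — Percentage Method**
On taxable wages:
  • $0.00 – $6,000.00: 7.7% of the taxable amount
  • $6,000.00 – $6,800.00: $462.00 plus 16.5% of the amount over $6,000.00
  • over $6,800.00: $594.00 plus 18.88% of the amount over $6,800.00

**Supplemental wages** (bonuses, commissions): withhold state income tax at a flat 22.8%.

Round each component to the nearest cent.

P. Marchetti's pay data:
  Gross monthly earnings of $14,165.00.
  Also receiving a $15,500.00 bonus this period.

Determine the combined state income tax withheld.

$5,518.51

State Income Tax: taxable = $14,165.00
  $594.00 + 18.88% × ($14,165.00 − $6,800.00) = $594.00 + 18.88% × $7,365.00 = $1,984.51
Supplemental (22.8% flat on bonus): 22.8% × $15,500.00 = $3,534.00
Total state income tax: $1,984.51 + $3,534.00 = $5,518.51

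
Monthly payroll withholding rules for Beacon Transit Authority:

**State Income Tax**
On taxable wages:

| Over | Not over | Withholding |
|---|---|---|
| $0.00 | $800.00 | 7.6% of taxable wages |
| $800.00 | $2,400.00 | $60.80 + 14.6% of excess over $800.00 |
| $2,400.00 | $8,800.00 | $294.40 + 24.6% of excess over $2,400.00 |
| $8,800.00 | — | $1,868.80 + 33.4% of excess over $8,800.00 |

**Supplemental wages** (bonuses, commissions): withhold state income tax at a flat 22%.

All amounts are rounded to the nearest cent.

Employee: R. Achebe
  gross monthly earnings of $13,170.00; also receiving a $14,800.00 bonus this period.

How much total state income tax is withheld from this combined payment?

$6,584.38

State Income Tax: taxable = $13,170.00
  $1,868.80 + 33.4% × ($13,170.00 − $8,800.00) = $1,868.80 + 33.4% × $4,370.00 = $3,328.38
Supplemental (22% flat on bonus): 22% × $14,800.00 = $3,256.00
Total state income tax: $3,328.38 + $3,256.00 = $6,584.38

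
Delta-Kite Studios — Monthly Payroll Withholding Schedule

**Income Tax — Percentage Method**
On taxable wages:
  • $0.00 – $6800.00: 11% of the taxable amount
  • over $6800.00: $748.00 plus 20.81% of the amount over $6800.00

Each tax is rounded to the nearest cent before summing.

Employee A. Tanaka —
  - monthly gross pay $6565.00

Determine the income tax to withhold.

$722.15

Income Tax: taxable = $6565.00
  11% × $6565.00 = $722.15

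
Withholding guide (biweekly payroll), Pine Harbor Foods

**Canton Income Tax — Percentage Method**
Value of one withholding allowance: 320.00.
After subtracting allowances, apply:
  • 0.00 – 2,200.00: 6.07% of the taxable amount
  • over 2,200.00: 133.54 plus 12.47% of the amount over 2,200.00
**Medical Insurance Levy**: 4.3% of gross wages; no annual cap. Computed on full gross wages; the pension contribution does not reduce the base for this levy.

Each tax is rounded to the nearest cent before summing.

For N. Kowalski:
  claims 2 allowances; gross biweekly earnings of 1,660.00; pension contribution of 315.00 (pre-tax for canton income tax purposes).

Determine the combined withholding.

114.17

Canton Income Tax: taxable = 1,660.00 − 315.00 − 2×320.00 = 705.00
  6.07% × 705.00 = 42.79
Medical Insurance Levy: 4.3% × 1,660.00 = 71.38
Total: 42.79 + 71.38 = 114.17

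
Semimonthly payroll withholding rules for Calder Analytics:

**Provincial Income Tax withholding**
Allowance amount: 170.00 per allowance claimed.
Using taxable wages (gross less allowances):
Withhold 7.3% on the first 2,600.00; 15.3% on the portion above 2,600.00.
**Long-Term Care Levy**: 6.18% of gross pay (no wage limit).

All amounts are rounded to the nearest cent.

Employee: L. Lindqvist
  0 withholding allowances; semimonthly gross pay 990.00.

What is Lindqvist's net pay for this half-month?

856.55

Provincial Income Tax: taxable = 990.00
  7.3% × 990.00 = 72.27
Long-Term Care Levy: 6.18% × 990.00 = 61.18
Total withheld: 72.27 + 61.18 = 133.45
Net pay: 990.00 − 133.45 = 856.55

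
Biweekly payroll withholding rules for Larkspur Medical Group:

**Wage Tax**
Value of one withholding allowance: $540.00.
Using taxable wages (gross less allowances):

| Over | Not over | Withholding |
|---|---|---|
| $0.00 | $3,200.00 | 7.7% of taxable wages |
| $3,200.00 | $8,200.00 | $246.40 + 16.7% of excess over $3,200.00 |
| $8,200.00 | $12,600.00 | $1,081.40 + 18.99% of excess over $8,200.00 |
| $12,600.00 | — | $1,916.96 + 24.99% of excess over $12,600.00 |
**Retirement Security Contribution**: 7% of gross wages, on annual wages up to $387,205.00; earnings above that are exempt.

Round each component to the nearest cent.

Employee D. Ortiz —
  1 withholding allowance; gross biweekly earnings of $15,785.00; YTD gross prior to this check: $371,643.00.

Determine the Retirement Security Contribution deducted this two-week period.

Retirement Security Contribution: cap $387,205.00 − YTD $371,643.00 = $15,562.00 subject; 7% × $15,562.00 = $1,089.34

$1,089.34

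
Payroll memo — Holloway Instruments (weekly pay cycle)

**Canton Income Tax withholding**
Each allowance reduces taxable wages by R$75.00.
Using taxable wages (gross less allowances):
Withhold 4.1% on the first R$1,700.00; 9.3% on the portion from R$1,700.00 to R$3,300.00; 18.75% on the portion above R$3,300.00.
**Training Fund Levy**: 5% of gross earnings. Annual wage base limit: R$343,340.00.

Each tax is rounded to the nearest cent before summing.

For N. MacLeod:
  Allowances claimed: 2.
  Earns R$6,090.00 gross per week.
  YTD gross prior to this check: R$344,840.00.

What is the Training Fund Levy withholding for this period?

Training Fund Levy: YTD R$344,840.00 ≥ cap R$343,340.00 → R$0.00

R$0.00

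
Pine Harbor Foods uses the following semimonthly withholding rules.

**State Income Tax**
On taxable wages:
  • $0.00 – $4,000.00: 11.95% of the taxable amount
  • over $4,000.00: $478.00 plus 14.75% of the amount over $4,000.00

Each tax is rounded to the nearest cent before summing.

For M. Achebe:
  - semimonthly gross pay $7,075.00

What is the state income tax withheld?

$931.56

State Income Tax: taxable = $7,075.00
  $478.00 + 14.75% × ($7,075.00 − $4,000.00) = $478.00 + 14.75% × $3,075.00 = $931.56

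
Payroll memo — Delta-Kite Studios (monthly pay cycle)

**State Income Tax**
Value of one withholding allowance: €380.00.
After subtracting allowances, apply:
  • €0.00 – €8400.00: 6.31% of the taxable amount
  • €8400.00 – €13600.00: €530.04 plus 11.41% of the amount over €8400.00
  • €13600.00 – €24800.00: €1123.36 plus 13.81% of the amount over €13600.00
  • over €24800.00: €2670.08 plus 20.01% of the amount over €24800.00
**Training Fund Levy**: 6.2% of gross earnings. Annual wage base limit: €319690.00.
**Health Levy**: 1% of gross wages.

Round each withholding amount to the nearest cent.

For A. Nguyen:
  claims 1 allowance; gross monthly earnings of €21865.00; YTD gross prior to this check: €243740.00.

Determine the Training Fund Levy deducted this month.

Training Fund Levy: 6.2% × €21865.00 = €1355.63

€1355.63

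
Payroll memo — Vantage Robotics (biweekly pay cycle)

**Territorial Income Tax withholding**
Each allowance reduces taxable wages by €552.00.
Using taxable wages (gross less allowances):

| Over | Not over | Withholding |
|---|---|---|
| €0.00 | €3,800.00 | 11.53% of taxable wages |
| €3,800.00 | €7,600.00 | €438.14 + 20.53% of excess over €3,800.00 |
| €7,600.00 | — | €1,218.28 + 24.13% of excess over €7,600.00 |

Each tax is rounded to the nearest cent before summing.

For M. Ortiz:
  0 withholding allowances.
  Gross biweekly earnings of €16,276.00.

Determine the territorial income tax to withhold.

Territorial Income Tax: taxable = €16,276.00
  €1,218.28 + 24.13% × (€16,276.00 − €7,600.00) = €1,218.28 + 24.13% × €8,676.00 = €3,311.80

€3,311.80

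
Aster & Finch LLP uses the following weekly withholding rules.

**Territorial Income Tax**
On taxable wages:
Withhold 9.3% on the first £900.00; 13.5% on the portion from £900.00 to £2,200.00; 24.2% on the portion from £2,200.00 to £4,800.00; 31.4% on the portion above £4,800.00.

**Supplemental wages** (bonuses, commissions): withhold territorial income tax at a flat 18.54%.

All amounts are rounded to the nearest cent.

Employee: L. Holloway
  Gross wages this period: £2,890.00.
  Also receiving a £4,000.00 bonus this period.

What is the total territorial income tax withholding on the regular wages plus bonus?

Territorial Income Tax: taxable = £2,890.00
  £259.20 + 24.2% × (£2,890.00 − £2,200.00) = £259.20 + 24.2% × £690.00 = £426.18
Supplemental (18.54% flat on bonus): 18.54% × £4,000.00 = £741.60
Total territorial income tax: £426.18 + £741.60 = £1,167.78

£1,167.78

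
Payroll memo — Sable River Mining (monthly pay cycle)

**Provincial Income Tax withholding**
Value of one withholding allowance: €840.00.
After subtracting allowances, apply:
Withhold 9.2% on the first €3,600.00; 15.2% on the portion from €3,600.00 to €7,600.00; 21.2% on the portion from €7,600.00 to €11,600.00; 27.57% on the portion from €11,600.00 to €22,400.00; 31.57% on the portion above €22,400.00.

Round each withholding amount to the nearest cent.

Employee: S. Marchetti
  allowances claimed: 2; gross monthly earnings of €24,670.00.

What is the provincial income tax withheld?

€4,951.02

Provincial Income Tax: taxable = €24,670.00 − 2×€840.00 = €22,990.00
  €4,764.76 + 31.57% × (€22,990.00 − €22,400.00) = €4,764.76 + 31.57% × €590.00 = €4,951.02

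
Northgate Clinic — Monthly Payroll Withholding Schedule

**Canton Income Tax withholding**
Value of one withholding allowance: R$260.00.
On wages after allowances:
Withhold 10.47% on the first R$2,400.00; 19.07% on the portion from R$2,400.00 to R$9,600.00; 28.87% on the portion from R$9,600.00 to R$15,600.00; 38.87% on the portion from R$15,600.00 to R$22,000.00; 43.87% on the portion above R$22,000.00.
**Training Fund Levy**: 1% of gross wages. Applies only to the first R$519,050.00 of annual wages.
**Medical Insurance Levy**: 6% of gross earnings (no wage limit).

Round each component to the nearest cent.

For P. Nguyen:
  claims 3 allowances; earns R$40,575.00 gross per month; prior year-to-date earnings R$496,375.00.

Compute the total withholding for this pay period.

R$16,312.12

Canton Income Tax: taxable = R$40,575.00 − 3×R$260.00 = R$39,795.00
  R$5,844.20 + 43.87% × (R$39,795.00 − R$22,000.00) = R$5,844.20 + 43.87% × R$17,795.00 = R$13,650.87
Training Fund Levy: cap R$519,050.00 − YTD R$496,375.00 = R$22,675.00 subject; 1% × R$22,675.00 = R$226.75
Medical Insurance Levy: 6% × R$40,575.00 = R$2,434.50
Total: R$13,650.87 + R$226.75 + R$2,434.50 = R$16,312.12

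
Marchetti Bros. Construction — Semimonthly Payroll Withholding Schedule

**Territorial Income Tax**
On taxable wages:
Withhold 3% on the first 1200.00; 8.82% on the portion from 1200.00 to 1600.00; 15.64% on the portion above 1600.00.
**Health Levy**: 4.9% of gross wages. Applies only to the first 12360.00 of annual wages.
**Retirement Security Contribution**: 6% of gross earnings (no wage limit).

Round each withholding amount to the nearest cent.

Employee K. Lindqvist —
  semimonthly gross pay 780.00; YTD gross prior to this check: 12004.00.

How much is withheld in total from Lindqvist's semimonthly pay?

Territorial Income Tax: taxable = 780.00
  3% × 780.00 = 23.40
Health Levy: cap 12360.00 − YTD 12004.00 = 356.00 subject; 4.9% × 356.00 = 17.44
Retirement Security Contribution: 6% × 780.00 = 46.80
Total: 23.40 + 17.44 + 46.80 = 87.64

87.64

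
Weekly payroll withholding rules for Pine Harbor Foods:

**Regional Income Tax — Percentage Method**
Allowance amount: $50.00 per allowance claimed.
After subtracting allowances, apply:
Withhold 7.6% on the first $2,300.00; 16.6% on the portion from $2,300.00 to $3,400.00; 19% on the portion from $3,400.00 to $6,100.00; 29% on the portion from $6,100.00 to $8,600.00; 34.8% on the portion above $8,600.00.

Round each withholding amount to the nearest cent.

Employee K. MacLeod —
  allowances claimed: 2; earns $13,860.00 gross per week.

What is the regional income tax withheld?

Regional Income Tax: taxable = $13,860.00 − 2×$50.00 = $13,760.00
  $1,595.40 + 34.8% × ($13,760.00 − $8,600.00) = $1,595.40 + 34.8% × $5,160.00 = $3,391.08

$3,391.08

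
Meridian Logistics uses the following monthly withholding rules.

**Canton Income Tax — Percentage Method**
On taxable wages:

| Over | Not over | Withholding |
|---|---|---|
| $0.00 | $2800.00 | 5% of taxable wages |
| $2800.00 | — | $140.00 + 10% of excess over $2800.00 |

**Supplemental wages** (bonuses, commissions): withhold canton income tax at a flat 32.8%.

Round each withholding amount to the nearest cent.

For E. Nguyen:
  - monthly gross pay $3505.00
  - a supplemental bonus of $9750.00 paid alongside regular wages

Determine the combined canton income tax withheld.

Canton Income Tax: taxable = $3505.00
  $140.00 + 10% × ($3505.00 − $2800.00) = $140.00 + 10% × $705.00 = $210.50
Supplemental (32.8% flat on bonus): 32.8% × $9750.00 = $3198.00
Total canton income tax: $210.50 + $3198.00 = $3408.50

$3408.50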